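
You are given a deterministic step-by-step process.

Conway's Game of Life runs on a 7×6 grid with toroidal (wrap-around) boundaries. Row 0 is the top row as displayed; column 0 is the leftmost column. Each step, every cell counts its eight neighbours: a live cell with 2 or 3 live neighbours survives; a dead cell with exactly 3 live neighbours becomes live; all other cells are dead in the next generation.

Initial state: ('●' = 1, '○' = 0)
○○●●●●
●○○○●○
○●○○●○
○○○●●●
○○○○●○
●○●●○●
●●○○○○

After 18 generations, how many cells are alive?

t=0: ○○●●●●
●○○○●○
○●○○●○
○○○●●●
○○○○●○
●○●●○●
●●○○○○
t=1: ○○●●●○
●●●○○○
●○○○○○
○○○●○●
●○●○○○
●○●●●●
○○○○○○
t=2: ○○●●○○
●○●○○●
●○●○○●
●●○○○●
●○●○○○
●○●●●●
○●○○○○
t=3: ●○●●○○
●○●○●●
○○●○●○
○○●○○○
○○●○○○
●○●●●●
●●○○○●
t=4: ○○●●○○
●○●○●○
○○●○●○
○●●○○○
○○●○●●
○○●●●○
○○○○○○
t=5: ○●●●○○
○○●○●●
○○●○○●
○●●○●●
○○○○●●
○○●○●●
○○○○●○
t=6: ○●●○○●
●○○○●●
○○●○○○
○●●○○○
○●●○○○
○○○○○○
○●○○●●
t=7: ○●●●○○
●○●●●●
●○●●○●
○○○●○○
○●●○○○
●●●○○○
○●●○●●
t=8: ○○○○○○
○○○○○○
●○○○○○
●○○●●○
●○○●○○
○○○○○●
○○○○●●
t=9: ○○○○○○
○○○○○○
○○○○○●
●●○●●○
●○○●○○
●○○○○●
○○○○●●
t=10: ○○○○○○
○○○○○○
●○○○●●
●●●●●○
○○●●○○
●○○○○○
●○○○●●
t=11: ○○○○○●
○○○○○●
●○●○●○
●○○○○○
●○○○●●
●●○●●○
●○○○○●
t=12: ○○○○●●
●○○○●●
●●○○○○
●○○●●○
○○○●●○
○●○●○○
○●○○○○
t=13: ○○○○●○
○●○○●○
○●○●○○
●●●●●○
○○○○○●
○○○●●○
●○●○●○
t=14: ○●○○●○
○○●●●○
○○○○○●
●●○●●●
●●○○○●
○○○●●○
○○○○●○
t=15: ○○●○●●
○○●●●●
○●○○○○
○●●○○○
○●○○○○
●○○●●○
○○○○●●
t=16: ●○●○○○
●●●○○●
●●○○●○
●●●○○○
●●○●○○
●○○●●○
●○○○○○
t=17: ○○●○○○
○○●●○○
○○○●○○
○○○●○○
○○○●●○
●○●●●○
●○○●○○
t=18: ○●●○○○
○○●●○○
○○○●●○
○○●●○○
○○○○○●
○●●○○○
○○○○●●

13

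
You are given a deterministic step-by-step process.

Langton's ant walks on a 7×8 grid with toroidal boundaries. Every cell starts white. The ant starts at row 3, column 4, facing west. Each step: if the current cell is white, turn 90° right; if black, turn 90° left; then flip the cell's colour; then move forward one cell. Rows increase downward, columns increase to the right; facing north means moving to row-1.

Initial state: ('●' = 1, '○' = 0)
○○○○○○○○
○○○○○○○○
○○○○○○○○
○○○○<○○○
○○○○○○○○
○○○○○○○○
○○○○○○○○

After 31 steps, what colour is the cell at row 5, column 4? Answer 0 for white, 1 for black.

1

0) ○○○○○○○○
○○○○○○○○
○○○○○○○○
○○○○<○○○
○○○○○○○○
○○○○○○○○
○○○○○○○○
1) ○○○○○○○○
○○○○○○○○
○○○○^○○○
○○○○●○○○
○○○○○○○○
○○○○○○○○
○○○○○○○○
2) ○○○○○○○○
○○○○○○○○
○○○○●>○○
○○○○●○○○
○○○○○○○○
○○○○○○○○
○○○○○○○○
3) ○○○○○○○○
○○○○○○○○
○○○○●●○○
○○○○●v○○
○○○○○○○○
○○○○○○○○
○○○○○○○○
4) ○○○○○○○○
○○○○○○○○
○○○○●●○○
○○○○<●○○
○○○○○○○○
○○○○○○○○
○○○○○○○○
5) ○○○○○○○○
○○○○○○○○
○○○○●●○○
○○○○○●○○
○○○○v○○○
○○○○○○○○
○○○○○○○○
6) ○○○○○○○○
○○○○○○○○
○○○○●●○○
○○○○○●○○
○○○<●○○○
○○○○○○○○
○○○○○○○○
7) ○○○○○○○○
○○○○○○○○
○○○○●●○○
○○○^○●○○
○○○●●○○○
○○○○○○○○
○○○○○○○○
8) ○○○○○○○○
○○○○○○○○
○○○○●●○○
○○○●>●○○
○○○●●○○○
○○○○○○○○
○○○○○○○○
9) ○○○○○○○○
○○○○○○○○
○○○○●●○○
○○○●●●○○
○○○●v○○○
○○○○○○○○
○○○○○○○○
10) ○○○○○○○○
○○○○○○○○
○○○○●●○○
○○○●●●○○
○○○●○>○○
○○○○○○○○
○○○○○○○○
11) ○○○○○○○○
○○○○○○○○
○○○○●●○○
○○○●●●○○
○○○●○●○○
○○○○○v○○
○○○○○○○○
12) ○○○○○○○○
○○○○○○○○
○○○○●●○○
○○○●●●○○
○○○●○●○○
○○○○<●○○
○○○○○○○○
13) ○○○○○○○○
○○○○○○○○
○○○○●●○○
○○○●●●○○
○○○●^●○○
○○○○●●○○
○○○○○○○○
14) ○○○○○○○○
○○○○○○○○
○○○○●●○○
○○○●●●○○
○○○●●>○○
○○○○●●○○
○○○○○○○○
15) ○○○○○○○○
○○○○○○○○
○○○○●●○○
○○○●●^○○
○○○●●○○○
○○○○●●○○
○○○○○○○○
16) ○○○○○○○○
○○○○○○○○
○○○○●●○○
○○○●<○○○
○○○●●○○○
○○○○●●○○
○○○○○○○○
17) ○○○○○○○○
○○○○○○○○
○○○○●●○○
○○○●○○○○
○○○●v○○○
○○○○●●○○
○○○○○○○○
18) ○○○○○○○○
○○○○○○○○
○○○○●●○○
○○○●○○○○
○○○●○>○○
○○○○●●○○
○○○○○○○○
19) ○○○○○○○○
○○○○○○○○
○○○○●●○○
○○○●○○○○
○○○●○●○○
○○○○●v○○
○○○○○○○○
20) ○○○○○○○○
○○○○○○○○
○○○○●●○○
○○○●○○○○
○○○●○●○○
○○○○●○>○
○○○○○○○○
21) ○○○○○○○○
○○○○○○○○
○○○○●●○○
○○○●○○○○
○○○●○●○○
○○○○●○●○
○○○○○○v○
22) ○○○○○○○○
○○○○○○○○
○○○○●●○○
○○○●○○○○
○○○●○●○○
○○○○●○●○
○○○○○<●○
23) ○○○○○○○○
○○○○○○○○
○○○○●●○○
○○○●○○○○
○○○●○●○○
○○○○●^●○
○○○○○●●○
24) ○○○○○○○○
○○○○○○○○
○○○○●●○○
○○○●○○○○
○○○●○●○○
○○○○●●>○
○○○○○●●○
25) ○○○○○○○○
○○○○○○○○
○○○○●●○○
○○○●○○○○
○○○●○●^○
○○○○●●○○
○○○○○●●○
26) ○○○○○○○○
○○○○○○○○
○○○○●●○○
○○○●○○○○
○○○●○●●>
○○○○●●○○
○○○○○●●○
27) ○○○○○○○○
○○○○○○○○
○○○○●●○○
○○○●○○○○
○○○●○●●●
○○○○●●○v
○○○○○●●○
28) ○○○○○○○○
○○○○○○○○
○○○○●●○○
○○○●○○○○
○○○●○●●●
○○○○●●<●
○○○○○●●○
29) ○○○○○○○○
○○○○○○○○
○○○○●●○○
○○○●○○○○
○○○●○●^●
○○○○●●●●
○○○○○●●○
30) ○○○○○○○○
○○○○○○○○
○○○○●●○○
○○○●○○○○
○○○●○<○●
○○○○●●●●
○○○○○●●○
31) ○○○○○○○○
○○○○○○○○
○○○○●●○○
○○○●○○○○
○○○●○○○●
○○○○●v●●
○○○○○●●○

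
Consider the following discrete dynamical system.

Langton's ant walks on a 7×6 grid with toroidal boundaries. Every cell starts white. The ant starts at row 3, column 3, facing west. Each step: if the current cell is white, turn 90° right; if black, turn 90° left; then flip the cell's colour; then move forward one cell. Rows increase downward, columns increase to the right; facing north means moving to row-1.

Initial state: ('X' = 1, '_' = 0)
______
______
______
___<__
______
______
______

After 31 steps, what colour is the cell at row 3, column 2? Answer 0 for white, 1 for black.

0) ______
______
______
___<__
______
______
______
1) ______
______
___^__
___X__
______
______
______
2) ______
______
___X>_
___X__
______
______
______
3) ______
______
___XX_
___Xv_
______
______
______
4) ______
______
___XX_
___<X_
______
______
______
5) ______
______
___XX_
____X_
___v__
______
______
6) ______
______
___XX_
____X_
__<X__
______
______
7) ______
______
___XX_
__^_X_
__XX__
______
______
8) ______
______
___XX_
__X>X_
__XX__
______
______
9) ______
______
___XX_
__XXX_
__Xv__
______
______
10) ______
______
___XX_
__XXX_
__X_>_
______
______
11) ______
______
___XX_
__XXX_
__X_X_
____v_
______
12) ______
______
___XX_
__XXX_
__X_X_
___<X_
______
13) ______
______
___XX_
__XXX_
__X^X_
___XX_
______
14) ______
______
___XX_
__XXX_
__XX>_
___XX_
______
15) ______
______
___XX_
__XX^_
__XX__
___XX_
______
16) ______
______
___XX_
__X<__
__XX__
___XX_
______
17) ______
______
___XX_
__X___
__Xv__
___XX_
______
18) ______
______
___XX_
__X___
__X_>_
___XX_
______
19) ______
______
___XX_
__X___
__X_X_
___Xv_
______
20) ______
______
___XX_
__X___
__X_X_
___X_>
______
21) ______
______
___XX_
__X___
__X_X_
___X_X
_____v
22) ______
______
___XX_
__X___
__X_X_
___X_X
____<X
23) ______
______
___XX_
__X___
__X_X_
___X^X
____XX
24) ______
______
___XX_
__X___
__X_X_
___XX>
____XX
25) ______
______
___XX_
__X___
__X_X^
___XX_
____XX
26) ______
______
___XX_
__X___
>_X_XX
___XX_
____XX
27) ______
______
___XX_
__X___
X_X_XX
v__XX_
____XX
28) ______
______
___XX_
__X___
X_X_XX
X__XX<
____XX
29) ______
______
___XX_
__X___
X_X_X^
X__XXX
____XX
30) ______
______
___XX_
__X___
X_X_<_
X__XXX
____XX
31) ______
______
___XX_
__X___
X_X___
X__XvX
____XX

1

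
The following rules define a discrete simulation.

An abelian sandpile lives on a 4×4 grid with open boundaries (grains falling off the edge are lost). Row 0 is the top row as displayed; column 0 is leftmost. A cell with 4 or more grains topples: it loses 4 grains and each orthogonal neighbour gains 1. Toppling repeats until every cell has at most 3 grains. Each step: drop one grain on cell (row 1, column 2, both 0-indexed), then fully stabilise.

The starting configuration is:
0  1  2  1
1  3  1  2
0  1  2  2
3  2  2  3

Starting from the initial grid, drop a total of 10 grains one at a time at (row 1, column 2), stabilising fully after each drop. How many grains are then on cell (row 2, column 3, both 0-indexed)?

gen 0: 0  1  2  1
1  3  1  2
0  1  2  2
3  2  2  3
gen 1: 0  1  2  1
1  3  2  2
0  1  2  2
3  2  2  3
gen 2: 0  1  2  1
1  3  3  2
0  1  2  2
3  2  2  3
gen 3: 0  2  3  1
2  0  1  3
0  2  3  2
3  2  2  3
gen 4: 0  2  3  1
2  0  2  3
0  2  3  2
3  2  2  3
gen 5: 0  2  3  1
2  0  3  3
0  2  3  2
3  2  2  3
gen 6: 0  3  0  3
2  1  3  1
0  3  2  1
3  3  0  1
gen 7: 0  3  1  3
2  2  0  2
0  3  3  1
3  3  0  1
gen 8: 0  3  1  3
2  2  1  2
0  3  3  1
3  3  0  1
gen 9: 0  3  1  3
2  2  2  2
0  3  3  1
3  3  0  1
gen 10: 0  3  1  3
2  2  3  2
0  3  3  1
3  3  0  1

1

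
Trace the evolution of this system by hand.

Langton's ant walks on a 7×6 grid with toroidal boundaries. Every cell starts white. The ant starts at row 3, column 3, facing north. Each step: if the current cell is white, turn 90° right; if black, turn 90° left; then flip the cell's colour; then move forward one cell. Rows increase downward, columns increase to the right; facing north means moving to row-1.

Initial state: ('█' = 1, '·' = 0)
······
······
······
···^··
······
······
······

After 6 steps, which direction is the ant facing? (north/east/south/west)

t=0: ······
······
······
···^··
······
······
······
t=1: ······
······
······
···█>·
······
······
······
t=2: ······
······
······
···██·
····v·
······
······
t=3: ······
······
······
···██·
···<█·
······
······
t=4: ······
······
······
···^█·
···██·
······
······
t=5: ······
······
······
··<·█·
···██·
······
······
t=6: ······
······
··^···
··█·█·
···██·
······
······

north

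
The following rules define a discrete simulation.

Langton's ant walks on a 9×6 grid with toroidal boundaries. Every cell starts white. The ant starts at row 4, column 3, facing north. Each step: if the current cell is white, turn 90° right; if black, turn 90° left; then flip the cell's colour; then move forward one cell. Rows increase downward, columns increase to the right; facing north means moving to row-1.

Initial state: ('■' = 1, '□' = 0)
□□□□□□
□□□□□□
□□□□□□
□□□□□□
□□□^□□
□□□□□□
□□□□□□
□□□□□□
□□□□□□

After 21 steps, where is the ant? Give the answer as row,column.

t=0: □□□□□□
□□□□□□
□□□□□□
□□□□□□
□□□^□□
□□□□□□
□□□□□□
□□□□□□
□□□□□□
t=1: □□□□□□
□□□□□□
□□□□□□
□□□□□□
□□□■>□
□□□□□□
□□□□□□
□□□□□□
□□□□□□
t=2: □□□□□□
□□□□□□
□□□□□□
□□□□□□
□□□■■□
□□□□v□
□□□□□□
□□□□□□
□□□□□□
t=3: □□□□□□
□□□□□□
□□□□□□
□□□□□□
□□□■■□
□□□<■□
□□□□□□
□□□□□□
□□□□□□
t=4: □□□□□□
□□□□□□
□□□□□□
□□□□□□
□□□^■□
□□□■■□
□□□□□□
□□□□□□
□□□□□□
t=5: □□□□□□
□□□□□□
□□□□□□
□□□□□□
□□<□■□
□□□■■□
□□□□□□
□□□□□□
□□□□□□
t=6: □□□□□□
□□□□□□
□□□□□□
□□^□□□
□□■□■□
□□□■■□
□□□□□□
□□□□□□
□□□□□□
t=7: □□□□□□
□□□□□□
□□□□□□
□□■>□□
□□■□■□
□□□■■□
□□□□□□
□□□□□□
□□□□□□
t=8: □□□□□□
□□□□□□
□□□□□□
□□■■□□
□□■v■□
□□□■■□
□□□□□□
□□□□□□
□□□□□□
t=9: □□□□□□
□□□□□□
□□□□□□
□□■■□□
□□<■■□
□□□■■□
□□□□□□
□□□□□□
□□□□□□
t=10: □□□□□□
□□□□□□
□□□□□□
□□■■□□
□□□■■□
□□v■■□
□□□□□□
□□□□□□
□□□□□□
t=11: □□□□□□
□□□□□□
□□□□□□
□□■■□□
□□□■■□
□<■■■□
□□□□□□
□□□□□□
□□□□□□
t=12: □□□□□□
□□□□□□
□□□□□□
□□■■□□
□^□■■□
□■■■■□
□□□□□□
□□□□□□
□□□□□□
t=13: □□□□□□
□□□□□□
□□□□□□
□□■■□□
□■>■■□
□■■■■□
□□□□□□
□□□□□□
□□□□□□
t=14: □□□□□□
□□□□□□
□□□□□□
□□■■□□
□■■■■□
□■v■■□
□□□□□□
□□□□□□
□□□□□□
t=15: □□□□□□
□□□□□□
□□□□□□
□□■■□□
□■■■■□
□■□>■□
□□□□□□
□□□□□□
□□□□□□
t=16: □□□□□□
□□□□□□
□□□□□□
□□■■□□
□■■^■□
□■□□■□
□□□□□□
□□□□□□
□□□□□□
t=17: □□□□□□
□□□□□□
□□□□□□
□□■■□□
□■<□■□
□■□□■□
□□□□□□
□□□□□□
□□□□□□
t=18: □□□□□□
□□□□□□
□□□□□□
□□■■□□
□■□□■□
□■v□■□
□□□□□□
□□□□□□
□□□□□□
t=19: □□□□□□
□□□□□□
□□□□□□
□□■■□□
□■□□■□
□<■□■□
□□□□□□
□□□□□□
□□□□□□
t=20: □□□□□□
□□□□□□
□□□□□□
□□■■□□
□■□□■□
□□■□■□
□v□□□□
□□□□□□
□□□□□□
t=21: □□□□□□
□□□□□□
□□□□□□
□□■■□□
□■□□■□
□□■□■□
<■□□□□
□□□□□□
□□□□□□

6,0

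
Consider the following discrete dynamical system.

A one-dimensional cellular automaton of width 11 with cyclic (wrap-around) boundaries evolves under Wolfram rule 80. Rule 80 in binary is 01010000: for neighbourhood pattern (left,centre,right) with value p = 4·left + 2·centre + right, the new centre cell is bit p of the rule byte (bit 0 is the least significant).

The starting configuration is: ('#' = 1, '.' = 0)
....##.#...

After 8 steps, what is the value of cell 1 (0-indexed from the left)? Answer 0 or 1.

1

0) ....##.#...
1) .....#..#..
2) ......#..#.
3) .......#..#
4) #.......#..
5) .#.......#.
6) ..#.......#
7) #..#.......
8) .#..#......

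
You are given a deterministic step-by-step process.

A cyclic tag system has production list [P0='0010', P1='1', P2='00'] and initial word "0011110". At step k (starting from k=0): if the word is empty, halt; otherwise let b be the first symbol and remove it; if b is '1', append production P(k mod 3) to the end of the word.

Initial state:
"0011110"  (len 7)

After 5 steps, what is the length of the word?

9

0) "0011110"  (len 7)
1) "011110"  (len 6)
2) "11110"  (len 5)
3) "111000"  (len 6)
4) "110000010"  (len 9)
5) "100000101"  (len 9)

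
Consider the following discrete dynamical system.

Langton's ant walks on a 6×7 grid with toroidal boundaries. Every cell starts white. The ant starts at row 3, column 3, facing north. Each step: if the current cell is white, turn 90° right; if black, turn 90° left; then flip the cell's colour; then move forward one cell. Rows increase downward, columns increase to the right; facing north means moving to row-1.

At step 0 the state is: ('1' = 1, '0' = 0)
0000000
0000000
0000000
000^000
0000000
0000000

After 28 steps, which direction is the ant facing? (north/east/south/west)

k=0  0000000
0000000
0000000
000^000
0000000
0000000
k=1  0000000
0000000
0000000
0001>00
0000000
0000000
k=2  0000000
0000000
0000000
0001100
0000v00
0000000
k=3  0000000
0000000
0000000
0001100
000<100
0000000
k=4  0000000
0000000
0000000
000^100
0001100
0000000
k=5  0000000
0000000
0000000
00<0100
0001100
0000000
k=6  0000000
0000000
00^0000
0010100
0001100
0000000
k=7  0000000
0000000
001>000
0010100
0001100
0000000
k=8  0000000
0000000
0011000
001v100
0001100
0000000
k=9  0000000
0000000
0011000
00<1100
0001100
0000000
k=10  0000000
0000000
0011000
0001100
00v1100
0000000
k=11  0000000
0000000
0011000
0001100
0<11100
0000000
k=12  0000000
0000000
0011000
0^01100
0111100
0000000
k=13  0000000
0000000
0011000
01>1100
0111100
0000000
k=14  0000000
0000000
0011000
0111100
01v1100
0000000
k=15  0000000
0000000
0011000
0111100
010>100
0000000
k=16  0000000
0000000
0011000
011^100
0100100
0000000
k=17  0000000
0000000
0011000
01<0100
0100100
0000000
k=18  0000000
0000000
0011000
0100100
01v0100
0000000
k=19  0000000
0000000
0011000
0100100
0<10100
0000000
k=20  0000000
0000000
0011000
0100100
0010100
0v00000
k=21  0000000
0000000
0011000
0100100
0010100
<100000
k=22  0000000
0000000
0011000
0100100
^010100
1100000
k=23  0000000
0000000
0011000
0100100
1>10100
1100000
k=24  0000000
0000000
0011000
0100100
1110100
1v00000
k=25  0000000
0000000
0011000
0100100
1110100
10>0000
k=26  00v0000
0000000
0011000
0100100
1110100
1010000
k=27  0<10000
0000000
0011000
0100100
1110100
1010000
k=28  0110000
0000000
0011000
0100100
1110100
1^10000

north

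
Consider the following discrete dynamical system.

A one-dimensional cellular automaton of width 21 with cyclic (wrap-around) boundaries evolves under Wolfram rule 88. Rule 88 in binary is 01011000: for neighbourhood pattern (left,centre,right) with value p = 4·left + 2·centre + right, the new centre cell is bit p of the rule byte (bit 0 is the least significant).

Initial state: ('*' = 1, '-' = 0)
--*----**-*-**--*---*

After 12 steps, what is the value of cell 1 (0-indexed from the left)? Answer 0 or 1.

1

0) --*----**-*-**--*---*
1) *--*---**---***--*---
2) -*--*--***--*-**--*--
3) --*--*-*-**---***--*-
4) ---*-----***--*-**--*
5) *---*----*-**---***--
6) -*---*-----***--*-**-
7) --*---*----*-**---***
8) *--*---*-----***--*-*
9) **--*---*----*-**---*
10) -**--*---*-----***--*
11) -***--*---*----*-**--
12) -*-**--*---*-----***-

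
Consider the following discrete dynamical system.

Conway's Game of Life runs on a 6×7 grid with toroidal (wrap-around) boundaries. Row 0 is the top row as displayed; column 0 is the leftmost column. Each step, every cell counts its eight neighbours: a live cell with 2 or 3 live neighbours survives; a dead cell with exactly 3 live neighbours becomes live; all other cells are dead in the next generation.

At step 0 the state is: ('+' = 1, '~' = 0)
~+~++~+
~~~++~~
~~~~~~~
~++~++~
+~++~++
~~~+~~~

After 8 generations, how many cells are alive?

12

step 0: ~+~++~+
~~~++~~
~~~~~~~
~++~++~
+~++~++
~~~+~~~
step 1: ~~~~~+~
~~++++~
~~+~~+~
+++~++~
+~~~~++
~+~~~~~
step 2: ~~++~+~
~~++~++
~~~~~~~
+~+++~~
~~+~++~
+~~~~+~
step 3: ~+++~+~
~~++~++
~+~~~++
~++~++~
~~+~~+~
~++~~+~
step 4: +~~~~+~
~~~+~~~
~+~~~~~
+++++~~
~~~~~++
~~~~~++
step 5: ~~~~++~
~~~~~~~
++~~+~~
+++++++
~+++~~~
+~~~+~~
step 6: ~~~~++~
~~~~++~
~~~~+~~
~~~~~++
~~~~~~~
~++~++~
step 7: ~~~~~~+
~~~+~~~
~~~~+~+
~~~~~+~
~~~~+~+
~~~+++~
step 8: ~~~+~+~
~~~~~+~
~~~~++~
~~~~+~+
~~~+~~+
~~~++~+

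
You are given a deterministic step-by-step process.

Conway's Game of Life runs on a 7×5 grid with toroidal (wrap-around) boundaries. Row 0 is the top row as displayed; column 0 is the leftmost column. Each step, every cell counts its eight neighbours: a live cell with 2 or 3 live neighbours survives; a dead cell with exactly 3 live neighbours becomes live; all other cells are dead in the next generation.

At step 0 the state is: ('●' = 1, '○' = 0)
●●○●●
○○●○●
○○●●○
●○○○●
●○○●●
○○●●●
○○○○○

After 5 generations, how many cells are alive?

4

0) ●●○●●
○○●○●
○○●●○
●○○○●
●○○●●
○○●●●
○○○○○
1) ●●●●●
○○○○○
●●●○○
●●●○○
○●●○○
●○●○○
○●○○○
2) ●●●●●
○○○○○
●○●○○
○○○●○
○○○●○
●○●○○
○○○○○
3) ●●●●●
○○○○○
○○○○○
○○●●●
○○●●●
○○○○○
○○○○○
4) ●●●●●
●●●●●
○○○●○
○○●○●
○○●○●
○○○●○
●●●●●
5) ○○○○○
○○○○○
○○○○○
○○●○●
○○●○●
○○○○○
○○○○○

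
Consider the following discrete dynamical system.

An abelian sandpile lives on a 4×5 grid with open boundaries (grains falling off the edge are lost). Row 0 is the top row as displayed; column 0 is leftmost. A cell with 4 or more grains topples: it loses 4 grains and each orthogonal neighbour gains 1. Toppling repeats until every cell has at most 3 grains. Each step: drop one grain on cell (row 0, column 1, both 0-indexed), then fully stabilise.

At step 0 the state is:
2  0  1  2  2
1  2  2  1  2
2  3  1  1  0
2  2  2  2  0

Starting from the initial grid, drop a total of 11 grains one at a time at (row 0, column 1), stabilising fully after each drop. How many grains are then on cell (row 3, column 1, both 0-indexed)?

0) 2  0  1  2  2
1  2  2  1  2
2  3  1  1  0
2  2  2  2  0
1) 2  1  1  2  2
1  2  2  1  2
2  3  1  1  0
2  2  2  2  0
2) 2  2  1  2  2
1  2  2  1  2
2  3  1  1  0
2  2  2  2  0
3) 2  3  1  2  2
1  2  2  1  2
2  3  1  1  0
2  2  2  2  0
4) 3  0  2  2  2
1  3  2  1  2
2  3  1  1  0
2  2  2  2  0
5) 3  1  2  2  2
1  3  2  1  2
2  3  1  1  0
2  2  2  2  0
6) 3  2  2  2  2
1  3  2  1  2
2  3  1  1  0
2  2  2  2  0
7) 3  3  2  2  2
1  3  2  1  2
2  3  1  1  0
2  2  2  2  0
8) 0  2  3  2  2
3  1  3  1  2
3  0  2  1  0
2  3  2  2  0
9) 0  3  3  2  2
3  1  3  1  2
3  0  2  1  0
2  3  2  2  0
10) 1  1  1  3  2
3  3  0  2  2
3  0  3  1  0
2  3  2  2  0
11) 1  2  1  3  2
3  3  0  2  2
3  0  3  1  0
2  3  2  2  0

3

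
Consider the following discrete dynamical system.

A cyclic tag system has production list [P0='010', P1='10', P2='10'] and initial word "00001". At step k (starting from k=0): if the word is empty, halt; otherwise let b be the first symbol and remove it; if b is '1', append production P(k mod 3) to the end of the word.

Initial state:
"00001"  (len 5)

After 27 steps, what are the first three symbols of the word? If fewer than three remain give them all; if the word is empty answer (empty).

k=0  "00001"  (len 5)
k=1  "0001"  (len 4)
k=2  "001"  (len 3)
k=3  "01"  (len 2)
k=4  "1"  (len 1)
k=5  "10"  (len 2)
k=6  "010"  (len 3)
k=7  "10"  (len 2)
k=8  "010"  (len 3)
k=9  "10"  (len 2)
k=10  "0010"  (len 4)
k=11  "010"  (len 3)
k=12  "10"  (len 2)
k=13  "0010"  (len 4)
k=14  "010"  (len 3)
k=15  "10"  (len 2)
k=16  "0010"  (len 4)
k=17  "010"  (len 3)
k=18  "10"  (len 2)
k=19  "0010"  (len 4)
k=20  "010"  (len 3)
k=21  "10"  (len 2)
k=22  "0010"  (len 4)
k=23  "010"  (len 3)
k=24  "10"  (len 2)
k=25  "0010"  (len 4)
k=26  "010"  (len 3)
k=27  "10"  (len 2)

10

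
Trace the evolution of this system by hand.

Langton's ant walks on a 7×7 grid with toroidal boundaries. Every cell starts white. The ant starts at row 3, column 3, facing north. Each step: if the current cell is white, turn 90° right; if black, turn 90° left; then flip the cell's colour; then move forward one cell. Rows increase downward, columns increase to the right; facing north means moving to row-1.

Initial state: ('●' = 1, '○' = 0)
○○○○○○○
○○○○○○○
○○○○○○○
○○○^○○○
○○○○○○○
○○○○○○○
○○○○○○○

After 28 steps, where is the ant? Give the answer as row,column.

[0] ○○○○○○○
○○○○○○○
○○○○○○○
○○○^○○○
○○○○○○○
○○○○○○○
○○○○○○○
[1] ○○○○○○○
○○○○○○○
○○○○○○○
○○○●>○○
○○○○○○○
○○○○○○○
○○○○○○○
[2] ○○○○○○○
○○○○○○○
○○○○○○○
○○○●●○○
○○○○v○○
○○○○○○○
○○○○○○○
[3] ○○○○○○○
○○○○○○○
○○○○○○○
○○○●●○○
○○○<●○○
○○○○○○○
○○○○○○○
[4] ○○○○○○○
○○○○○○○
○○○○○○○
○○○^●○○
○○○●●○○
○○○○○○○
○○○○○○○
[5] ○○○○○○○
○○○○○○○
○○○○○○○
○○<○●○○
○○○●●○○
○○○○○○○
○○○○○○○
[6] ○○○○○○○
○○○○○○○
○○^○○○○
○○●○●○○
○○○●●○○
○○○○○○○
○○○○○○○
[7] ○○○○○○○
○○○○○○○
○○●>○○○
○○●○●○○
○○○●●○○
○○○○○○○
○○○○○○○
[8] ○○○○○○○
○○○○○○○
○○●●○○○
○○●v●○○
○○○●●○○
○○○○○○○
○○○○○○○
[9] ○○○○○○○
○○○○○○○
○○●●○○○
○○<●●○○
○○○●●○○
○○○○○○○
○○○○○○○
[10] ○○○○○○○
○○○○○○○
○○●●○○○
○○○●●○○
○○v●●○○
○○○○○○○
○○○○○○○
[11] ○○○○○○○
○○○○○○○
○○●●○○○
○○○●●○○
○<●●●○○
○○○○○○○
○○○○○○○
[12] ○○○○○○○
○○○○○○○
○○●●○○○
○^○●●○○
○●●●●○○
○○○○○○○
○○○○○○○
[13] ○○○○○○○
○○○○○○○
○○●●○○○
○●>●●○○
○●●●●○○
○○○○○○○
○○○○○○○
[14] ○○○○○○○
○○○○○○○
○○●●○○○
○●●●●○○
○●v●●○○
○○○○○○○
○○○○○○○
[15] ○○○○○○○
○○○○○○○
○○●●○○○
○●●●●○○
○●○>●○○
○○○○○○○
○○○○○○○
[16] ○○○○○○○
○○○○○○○
○○●●○○○
○●●^●○○
○●○○●○○
○○○○○○○
○○○○○○○
[17] ○○○○○○○
○○○○○○○
○○●●○○○
○●<○●○○
○●○○●○○
○○○○○○○
○○○○○○○
[18] ○○○○○○○
○○○○○○○
○○●●○○○
○●○○●○○
○●v○●○○
○○○○○○○
○○○○○○○
[19] ○○○○○○○
○○○○○○○
○○●●○○○
○●○○●○○
○<●○●○○
○○○○○○○
○○○○○○○
[20] ○○○○○○○
○○○○○○○
○○●●○○○
○●○○●○○
○○●○●○○
○v○○○○○
○○○○○○○
[21] ○○○○○○○
○○○○○○○
○○●●○○○
○●○○●○○
○○●○●○○
<●○○○○○
○○○○○○○
[22] ○○○○○○○
○○○○○○○
○○●●○○○
○●○○●○○
^○●○●○○
●●○○○○○
○○○○○○○
[23] ○○○○○○○
○○○○○○○
○○●●○○○
○●○○●○○
●>●○●○○
●●○○○○○
○○○○○○○
[24] ○○○○○○○
○○○○○○○
○○●●○○○
○●○○●○○
●●●○●○○
●v○○○○○
○○○○○○○
[25] ○○○○○○○
○○○○○○○
○○●●○○○
○●○○●○○
●●●○●○○
●○>○○○○
○○○○○○○
[26] ○○○○○○○
○○○○○○○
○○●●○○○
○●○○●○○
●●●○●○○
●○●○○○○
○○v○○○○
[27] ○○○○○○○
○○○○○○○
○○●●○○○
○●○○●○○
●●●○●○○
●○●○○○○
○<●○○○○
[28] ○○○○○○○
○○○○○○○
○○●●○○○
○●○○●○○
●●●○●○○
●^●○○○○
○●●○○○○

5,1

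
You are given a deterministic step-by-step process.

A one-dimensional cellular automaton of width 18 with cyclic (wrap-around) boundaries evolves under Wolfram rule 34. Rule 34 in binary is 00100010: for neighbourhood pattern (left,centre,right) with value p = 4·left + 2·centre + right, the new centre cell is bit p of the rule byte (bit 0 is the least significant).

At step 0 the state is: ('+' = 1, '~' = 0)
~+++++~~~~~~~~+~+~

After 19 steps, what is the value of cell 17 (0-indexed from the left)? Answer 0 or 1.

0

step 0: ~+++++~~~~~~~~+~+~
step 1: +~~~~~~~~~~~~+~+~~
step 2: ~~~~~~~~~~~~+~+~~+
step 3: ~~~~~~~~~~~+~+~~+~
step 4: ~~~~~~~~~~+~+~~+~~
step 5: ~~~~~~~~~+~+~~+~~~
step 6: ~~~~~~~~+~+~~+~~~~
step 7: ~~~~~~~+~+~~+~~~~~
step 8: ~~~~~~+~+~~+~~~~~~
step 9: ~~~~~+~+~~+~~~~~~~
step 10: ~~~~+~+~~+~~~~~~~~
step 11: ~~~+~+~~+~~~~~~~~~
step 12: ~~+~+~~+~~~~~~~~~~
step 13: ~+~+~~+~~~~~~~~~~~
step 14: +~+~~+~~~~~~~~~~~~
step 15: ~+~~+~~~~~~~~~~~~+
step 16: +~~+~~~~~~~~~~~~+~
step 17: ~~+~~~~~~~~~~~~+~+
step 18: ~+~~~~~~~~~~~~+~+~
step 19: +~~~~~~~~~~~~+~+~~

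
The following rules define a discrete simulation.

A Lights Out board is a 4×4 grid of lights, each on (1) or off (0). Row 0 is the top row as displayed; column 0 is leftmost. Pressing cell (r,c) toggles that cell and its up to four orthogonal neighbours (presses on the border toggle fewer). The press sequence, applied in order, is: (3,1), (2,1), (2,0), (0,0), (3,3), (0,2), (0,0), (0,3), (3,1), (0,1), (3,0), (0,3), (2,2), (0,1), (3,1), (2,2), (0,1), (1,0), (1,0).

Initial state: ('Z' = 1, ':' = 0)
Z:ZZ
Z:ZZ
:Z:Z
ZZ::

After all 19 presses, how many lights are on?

5

k=0  Z:ZZ
Z:ZZ
:Z:Z
ZZ::
k=1  Z:ZZ
Z:ZZ
:::Z
::Z:
k=2  Z:ZZ
ZZZZ
ZZZZ
:ZZ:
k=3  Z:ZZ
:ZZZ
::ZZ
ZZZ:
k=4  :ZZZ
ZZZZ
::ZZ
ZZZ:
k=5  :ZZZ
ZZZZ
::Z:
ZZ:Z
k=6  ::::
ZZ:Z
::Z:
ZZ:Z
k=7  ZZ::
:Z:Z
::Z:
ZZ:Z
k=8  ZZZZ
:Z::
::Z:
ZZ:Z
k=9  ZZZZ
:Z::
:ZZ:
::ZZ
k=10  :::Z
::::
:ZZ:
::ZZ
k=11  :::Z
::::
ZZZ:
ZZZZ
k=12  ::Z:
:::Z
ZZZ:
ZZZZ
k=13  ::Z:
::ZZ
Z::Z
ZZ:Z
k=14  ZZ::
:ZZZ
Z::Z
ZZ:Z
k=15  ZZ::
:ZZZ
ZZ:Z
::ZZ
k=16  ZZ::
:Z:Z
Z:Z:
:::Z
k=17  ::Z:
:::Z
Z:Z:
:::Z
k=18  Z:Z:
ZZ:Z
::Z:
:::Z
k=19  ::Z:
:::Z
Z:Z:
:::Z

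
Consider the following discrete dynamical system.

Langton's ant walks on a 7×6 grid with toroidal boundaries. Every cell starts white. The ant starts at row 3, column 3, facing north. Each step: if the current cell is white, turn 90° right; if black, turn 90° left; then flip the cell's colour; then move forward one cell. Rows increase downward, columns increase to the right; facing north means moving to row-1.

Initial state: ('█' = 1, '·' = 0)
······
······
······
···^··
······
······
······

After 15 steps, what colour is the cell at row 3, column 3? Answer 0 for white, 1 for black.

1

[0] ······
······
······
···^··
······
······
······
[1] ······
······
······
···█>·
······
······
······
[2] ······
······
······
···██·
····v·
······
······
[3] ······
······
······
···██·
···<█·
······
······
[4] ······
······
······
···^█·
···██·
······
······
[5] ······
······
······
··<·█·
···██·
······
······
[6] ······
······
··^···
··█·█·
···██·
······
······
[7] ······
······
··█>··
··█·█·
···██·
······
······
[8] ······
······
··██··
··█v█·
···██·
······
······
[9] ······
······
··██··
··<██·
···██·
······
······
[10] ······
······
··██··
···██·
··v██·
······
······
[11] ······
······
··██··
···██·
·<███·
······
······
[12] ······
······
··██··
·^·██·
·████·
······
······
[13] ······
······
··██··
·█>██·
·████·
······
······
[14] ······
······
··██··
·████·
·█v██·
······
······
[15] ······
······
··██··
·████·
·█·>█·
······
······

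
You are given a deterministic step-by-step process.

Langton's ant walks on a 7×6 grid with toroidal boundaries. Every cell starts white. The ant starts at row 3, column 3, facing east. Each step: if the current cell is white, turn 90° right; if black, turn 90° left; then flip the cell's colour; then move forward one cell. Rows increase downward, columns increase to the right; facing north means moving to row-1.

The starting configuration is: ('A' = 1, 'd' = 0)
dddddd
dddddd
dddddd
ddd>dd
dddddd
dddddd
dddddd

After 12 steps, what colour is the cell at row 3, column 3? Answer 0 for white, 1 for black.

k=0  dddddd
dddddd
dddddd
ddd>dd
dddddd
dddddd
dddddd
k=1  dddddd
dddddd
dddddd
dddAdd
dddvdd
dddddd
dddddd
k=2  dddddd
dddddd
dddddd
dddAdd
dd<Add
dddddd
dddddd
k=3  dddddd
dddddd
dddddd
dd^Add
ddAAdd
dddddd
dddddd
k=4  dddddd
dddddd
dddddd
ddA>dd
ddAAdd
dddddd
dddddd
k=5  dddddd
dddddd
ddd^dd
ddAddd
ddAAdd
dddddd
dddddd
k=6  dddddd
dddddd
dddA>d
ddAddd
ddAAdd
dddddd
dddddd
k=7  dddddd
dddddd
dddAAd
ddAdvd
ddAAdd
dddddd
dddddd
k=8  dddddd
dddddd
dddAAd
ddA<Ad
ddAAdd
dddddd
dddddd
k=9  dddddd
dddddd
ddd^Ad
ddAAAd
ddAAdd
dddddd
dddddd
k=10  dddddd
dddddd
dd<dAd
ddAAAd
ddAAdd
dddddd
dddddd
k=11  dddddd
dd^ddd
ddAdAd
ddAAAd
ddAAdd
dddddd
dddddd
k=12  dddddd
ddA>dd
ddAdAd
ddAAAd
ddAAdd
dddddd
dddddd

1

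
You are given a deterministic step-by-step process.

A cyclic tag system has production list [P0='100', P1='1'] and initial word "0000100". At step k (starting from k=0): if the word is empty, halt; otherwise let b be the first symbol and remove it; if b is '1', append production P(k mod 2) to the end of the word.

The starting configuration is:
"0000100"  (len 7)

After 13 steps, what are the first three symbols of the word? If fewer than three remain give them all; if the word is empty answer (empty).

01

step 0: "0000100"  (len 7)
step 1: "000100"  (len 6)
step 2: "00100"  (len 5)
step 3: "0100"  (len 4)
step 4: "100"  (len 3)
step 5: "00100"  (len 5)
step 6: "0100"  (len 4)
step 7: "100"  (len 3)
step 8: "001"  (len 3)
step 9: "01"  (len 2)
step 10: "1"  (len 1)
step 11: "100"  (len 3)
step 12: "001"  (len 3)
step 13: "01"  (len 2)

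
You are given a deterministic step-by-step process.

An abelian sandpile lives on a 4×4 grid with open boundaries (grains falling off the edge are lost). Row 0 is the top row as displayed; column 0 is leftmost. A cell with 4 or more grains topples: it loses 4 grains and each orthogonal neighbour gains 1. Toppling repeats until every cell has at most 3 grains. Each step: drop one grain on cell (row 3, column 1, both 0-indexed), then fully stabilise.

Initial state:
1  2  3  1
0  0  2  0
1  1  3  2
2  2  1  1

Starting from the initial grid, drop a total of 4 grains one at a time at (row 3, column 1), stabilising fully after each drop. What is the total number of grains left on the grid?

25

0) 1  2  3  1
0  0  2  0
1  1  3  2
2  2  1  1
1) 1  2  3  1
0  0  2  0
1  1  3  2
2  3  1  1
2) 1  2  3  1
0  0  2  0
1  2  3  2
3  0  2  1
3) 1  2  3  1
0  0  2  0
1  2  3  2
3  1  2  1
4) 1  2  3  1
0  0  2  0
1  2  3  2
3  2  2  1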